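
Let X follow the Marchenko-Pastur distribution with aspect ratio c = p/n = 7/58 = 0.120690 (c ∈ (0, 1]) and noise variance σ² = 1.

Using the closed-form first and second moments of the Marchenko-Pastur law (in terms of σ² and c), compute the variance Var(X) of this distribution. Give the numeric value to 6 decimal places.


Recall the MP moments m_1 = E[X] = σ² and m_2 = E[X²] = σ⁴ (1 + c).
m_1 = E[X] = σ² = 1, so m_1² = 1.
m_2 = E[X²] = σ⁴ (1 + c) = 1 · (1 + 0.120690) = 1 · 1.120690 = 1.120690.
(Note m_2 − m_1² simplifies to c · σ⁴ = 0.120690 · 1.)

Var(X) = m_2 − m_1² = 1.120690 − 1 = 0.120690.


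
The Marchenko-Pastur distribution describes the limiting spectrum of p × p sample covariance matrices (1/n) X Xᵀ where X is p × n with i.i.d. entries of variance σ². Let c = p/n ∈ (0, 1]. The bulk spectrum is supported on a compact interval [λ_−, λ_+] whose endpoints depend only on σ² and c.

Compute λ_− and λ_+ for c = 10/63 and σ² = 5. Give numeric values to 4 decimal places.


c = 10/63 = 0.158730; √c = 0.398410.
λ_− = σ² (1 − √c)² = 5 · (1 − 0.398410)² = 5 · (0.601590)² = 1.809555.
λ_+ = σ² (1 + √c)² = 5 · (1 + 0.398410)² = 5 · (1.398410)² = 9.777746.

Rounded to 4 decimal places: λ_− ≈ 1.8096, λ_+ ≈ 9.7777.


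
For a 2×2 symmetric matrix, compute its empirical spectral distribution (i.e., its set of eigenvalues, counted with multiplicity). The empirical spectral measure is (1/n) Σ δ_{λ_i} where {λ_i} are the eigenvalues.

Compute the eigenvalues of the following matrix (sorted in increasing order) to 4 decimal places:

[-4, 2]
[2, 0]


Since M is real symmetric, both eigenvalues are real; they are the roots of det(λI − M) = λ² − (tr M) λ + det M.
tr M = -4 + 0 = -4.
det M = (-4)·0 − 2² = 0 − 4 = -4.
Characteristic polynomial: λ² + 4λ − 4 = 0.
Discriminant Δ = (tr M)² − 4·det M = 16 − (-16) = 32; √Δ = 5.656854.
λ = (tr M ± √Δ)/2 = (-4 ± 5.656854)/2, giving (tr M − √Δ)/2 = -4.8284 and (tr M + √Δ)/2 = 0.8284.

Eigenvalues sorted in increasing order: [-4.8284, 0.8284].


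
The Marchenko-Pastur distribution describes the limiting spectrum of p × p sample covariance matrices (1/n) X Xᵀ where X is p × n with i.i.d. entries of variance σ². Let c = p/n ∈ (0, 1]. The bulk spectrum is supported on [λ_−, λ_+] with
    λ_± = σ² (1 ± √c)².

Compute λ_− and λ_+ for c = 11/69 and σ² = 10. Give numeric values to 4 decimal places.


c = 11/69 = 0.159420; √c = 0.399275.
λ_− = σ² (1 − √c)² = 10 · (1 − 0.399275)² = 10 · (0.600725)² = 3.608709.
λ_+ = σ² (1 + √c)² = 10 · (1 + 0.399275)² = 10 · (1.399275)² = 19.579697.

Rounded to 4 decimal places: λ_− ≈ 3.6087, λ_+ ≈ 19.5797.


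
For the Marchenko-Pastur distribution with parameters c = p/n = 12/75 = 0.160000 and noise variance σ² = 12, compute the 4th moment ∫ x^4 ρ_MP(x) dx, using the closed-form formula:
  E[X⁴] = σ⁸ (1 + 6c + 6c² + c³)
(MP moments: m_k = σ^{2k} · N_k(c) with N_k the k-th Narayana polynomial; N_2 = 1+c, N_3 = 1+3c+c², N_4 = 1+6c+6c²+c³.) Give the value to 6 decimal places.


E[X⁴] = σ⁸ (1 + 6c + 6c² + c³) (fourth MP moment). With σ² = 12 (so σ⁸ = 20736) and c = 12/75 = 0.160000: E[X⁴] = 20736 · (1 + 6·0.160000 + 6·(0.160000)² + (0.160000)³) = 20736 · 2.117696.

So E[X^4] = 43912.544256.


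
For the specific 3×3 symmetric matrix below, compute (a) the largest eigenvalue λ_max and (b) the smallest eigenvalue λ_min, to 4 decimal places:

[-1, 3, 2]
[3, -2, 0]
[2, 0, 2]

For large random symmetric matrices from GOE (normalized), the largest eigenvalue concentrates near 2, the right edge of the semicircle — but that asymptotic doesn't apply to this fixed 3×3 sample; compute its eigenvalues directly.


Since M is real symmetric, all three eigenvalues are real; they are the roots of det(λI − M) = λ³ − (tr M) λ² + s λ − det M, where s is the sum of the principal 2×2 minors.
tr M = -1 + (-2) + 2 = -1.
s = ((-1)·(-2) − 3²) + ((-1)·2 − 2²) + ((-2)·2 − 0²) = -7 + (-6) + (-4) = -17.
det M (expand along row 1) = (-1)·(-4) − 3·6 + 2·4 = -6.
Characteristic polynomial: λ³ + λ² − 17λ + 6 = 0.
Substitute λ = y + (tr M)/3 = y − 0.333333 to remove the quadratic term: y³ + p·y + q = 0 with p = s − (tr M)²/3 = -17.333333 and q = −2(tr M)³/27 + (tr M)·s/3 − det M = 11.740741.
Three real roots ⇒ use the trigonometric (Viète) form: r = 2√(−p/3) = 4.807402, φ = arccos(3q/(p·r)) = arccos(-0.422692) = 2.007210 rad.
y_k = r·cos(φ/3 − 2πk/3) for k = 0, 1, 2 gives y = 3.770920, 0.696875, -4.467795.
λ_k = y_k − 0.333333 gives λ = 3.4376, 0.3635, -4.8011 (check: the sum is -1.0000 = tr M).

Hence λ_max = 3.4376 and λ_min = -4.8011.


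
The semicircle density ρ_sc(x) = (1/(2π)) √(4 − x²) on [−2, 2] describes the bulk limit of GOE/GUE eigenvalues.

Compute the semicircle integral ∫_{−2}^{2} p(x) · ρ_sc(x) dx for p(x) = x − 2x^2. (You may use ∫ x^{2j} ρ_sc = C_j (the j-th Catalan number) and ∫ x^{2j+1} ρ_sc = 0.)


Write p(x) = Σ a_i x^i, split into monomials and integrate each against ρ_sc separately.
Using ∫ x^{2j} ρ_sc = C_j = (1/(j+1)) C(2j, j) (Catalan numbers) and ∫ x^{2j+1} ρ_sc = 0 (odd monomials vanish by symmetry):
  i = 1 (odd): ∫ x^1 ρ_sc = 0 (vanishes)
  i = 2 (even): a_2 · C_{1} = -2 · 1 = -2

Summing the contributions: ∫_{−2}^{2} p(x) ρ_sc(x) dx = -2.


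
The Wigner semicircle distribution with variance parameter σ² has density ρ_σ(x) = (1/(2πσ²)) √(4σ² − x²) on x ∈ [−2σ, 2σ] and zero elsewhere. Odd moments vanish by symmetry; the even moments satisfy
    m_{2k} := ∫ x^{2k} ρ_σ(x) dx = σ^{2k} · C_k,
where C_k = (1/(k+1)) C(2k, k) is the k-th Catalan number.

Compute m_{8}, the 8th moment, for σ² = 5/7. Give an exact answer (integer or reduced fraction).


By the scaled semicircle moment identity, m_{2k} = σ^{2k} · C_k with k = 4.
C_4 = (1/(k+1)) · C(2k, k) = (1/5) · C(8, 4) = (1/5) · 70 = 14.
σ^{2k} = (σ²)^k = (5/7)^4 = 625/2401.

Therefore m_{8} = σ^{8} · C_4 = (625/2401) · 14 = 1250/343.


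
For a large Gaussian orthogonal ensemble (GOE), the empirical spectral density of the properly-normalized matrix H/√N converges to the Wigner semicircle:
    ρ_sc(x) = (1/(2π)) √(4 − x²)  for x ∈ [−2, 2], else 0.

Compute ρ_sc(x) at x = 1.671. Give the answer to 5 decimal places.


ρ_sc(x) = (1/(2π)) √(4 − x²). With x = 1.671:
  4 − x² = 4 − (1.671)² = 4 − 2.792241 = 1.207759.
  √(4 − x²) = 1.098981.
  1/(2π) = 0.159155.
  ρ_sc(1.671) = 0.159155 · 1.098981 = 0.174908.

Rounded to 5 decimal places: ρ_sc(1.671) ≈ 0.17491.


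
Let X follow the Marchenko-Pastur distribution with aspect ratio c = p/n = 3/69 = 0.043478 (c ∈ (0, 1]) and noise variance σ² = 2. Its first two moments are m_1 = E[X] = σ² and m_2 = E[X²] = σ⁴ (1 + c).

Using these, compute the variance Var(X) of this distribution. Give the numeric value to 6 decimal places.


m_1 = E[X] = σ² = 2, so m_1² = 4.
m_2 = E[X²] = σ⁴ (1 + c) = 4 · (1 + 0.043478) = 4 · 1.043478 = 4.173913.
(Note m_2 − m_1² simplifies to c · σ⁴ = 0.043478 · 4.)

Var(X) = m_2 − m_1² = 4.173913 − 4 = 0.173913.


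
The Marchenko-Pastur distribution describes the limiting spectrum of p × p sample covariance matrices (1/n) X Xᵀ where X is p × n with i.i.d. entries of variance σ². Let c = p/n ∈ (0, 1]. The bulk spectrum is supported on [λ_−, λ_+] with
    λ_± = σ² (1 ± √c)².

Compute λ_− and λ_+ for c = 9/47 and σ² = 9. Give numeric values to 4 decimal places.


c = 9/47 = 0.191489; √c = 0.437595.
λ_− = σ² (1 − √c)² = 9 · (1 − 0.437595)² = 9 · (0.562405)² = 2.846695.
λ_+ = σ² (1 + √c)² = 9 · (1 + 0.437595)² = 9 · (1.437595)² = 18.600114.

Rounded to 4 decimal places: λ_− ≈ 2.8467, λ_+ ≈ 18.6001.


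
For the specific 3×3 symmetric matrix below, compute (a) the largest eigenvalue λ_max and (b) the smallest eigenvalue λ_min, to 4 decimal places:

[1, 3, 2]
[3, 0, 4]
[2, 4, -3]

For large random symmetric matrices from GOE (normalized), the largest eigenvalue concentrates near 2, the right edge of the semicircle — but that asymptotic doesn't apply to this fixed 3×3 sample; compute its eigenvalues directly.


Since M is real symmetric, all three eigenvalues are real; they are the roots of det(λI − M) = λ³ − (tr M) λ² + s λ − det M, where s is the sum of the principal 2×2 minors.
tr M = 1 + 0 + (-3) = -2.
s = (1·0 − 3²) + (1·(-3) − 2²) + (0·(-3) − 4²) = -9 + (-7) + (-16) = -32.
det M (expand along row 1) = 1·(-16) − 3·(-17) + 2·12 = 59.
Characteristic polynomial: λ³ + 2λ² − 32λ − 59 = 0.
Substitute λ = y + (tr M)/3 = y − 0.666667 to remove the quadratic term: y³ + p·y + q = 0 with p = s − (tr M)²/3 = -33.333333 and q = −2(tr M)³/27 + (tr M)·s/3 − det M = -37.074074.
Three real roots ⇒ use the trigonometric (Viète) form: r = 2√(−p/3) = 6.666667, φ = arccos(3q/(p·r)) = arccos(0.500500) = 1.046620 rad.
y_k = r·cos(φ/3 − 2πk/3) for k = 0, 1, 2 gives y = 6.265056, -1.158918, -5.106138.
λ_k = y_k − 0.666667 gives λ = 5.5984, -1.8256, -5.7728 (check: the sum is -2.0000 = tr M).

Hence λ_max = 5.5984 and λ_min = -5.7728.


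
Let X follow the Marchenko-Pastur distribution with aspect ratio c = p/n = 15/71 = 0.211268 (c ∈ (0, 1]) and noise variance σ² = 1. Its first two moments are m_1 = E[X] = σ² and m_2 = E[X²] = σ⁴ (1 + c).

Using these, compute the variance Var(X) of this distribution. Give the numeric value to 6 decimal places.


m_1 = E[X] = σ² = 1, so m_1² = 1.
m_2 = E[X²] = σ⁴ (1 + c) = 1 · (1 + 0.211268) = 1 · 1.211268 = 1.211268.
(Note m_2 − m_1² simplifies to c · σ⁴ = 0.211268 · 1.)

Var(X) = m_2 − m_1² = 1.211268 − 1 = 0.211268.


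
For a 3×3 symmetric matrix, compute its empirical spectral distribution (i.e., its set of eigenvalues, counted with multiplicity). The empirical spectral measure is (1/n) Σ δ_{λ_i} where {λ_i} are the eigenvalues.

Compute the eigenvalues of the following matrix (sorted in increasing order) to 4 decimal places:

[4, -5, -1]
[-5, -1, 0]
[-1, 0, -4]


Since M is real symmetric, all three eigenvalues are real; they are the roots of det(λI − M) = λ³ − (tr M) λ² + s λ − det M, where s is the sum of the principal 2×2 minors.
tr M = 4 + (-1) + (-4) = -1.
s = (4·(-1) − (-5)²) + (4·(-4) − (-1)²) + ((-1)·(-4) − 0²) = -29 + (-17) + 4 = -42.
det M (expand along row 1) = 4·4 − (-5)·20 + (-1)·(-1) = 117.
Characteristic polynomial: λ³ + λ² − 42λ − 117 = 0.
Substitute λ = y + (tr M)/3 = y − 0.333333 to remove the quadratic term: y³ + p·y + q = 0 with p = s − (tr M)²/3 = -42.333333 and q = −2(tr M)³/27 + (tr M)·s/3 − det M = -102.925926.
Three real roots ⇒ use the trigonometric (Viète) form: r = 2√(−p/3) = 7.512952, φ = arccos(3q/(p·r)) = arccos(0.970852) = 0.242037 rad.
y_k = r·cos(φ/3 − 2πk/3) for k = 0, 1, 2 gives y = 7.488514, -3.219897, -4.268617.
λ_k = y_k − 0.333333 gives λ = 7.1552, -3.5532, -4.6020 (check: the sum is -1.0000 = tr M).

Eigenvalues sorted in increasing order: [-4.6020, -3.5532, 7.1552].


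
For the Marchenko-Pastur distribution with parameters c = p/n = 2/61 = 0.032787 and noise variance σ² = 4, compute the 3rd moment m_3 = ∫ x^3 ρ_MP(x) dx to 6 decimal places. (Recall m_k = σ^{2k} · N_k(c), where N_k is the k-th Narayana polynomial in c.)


E[X³] = σ⁶ (1 + 3c + c²) (third MP moment). With σ² = 4 (so σ⁶ = 64) and c = 2/61 = 0.032787: E[X³] = 64 · (1 + 3·0.032787 + (0.032787)²) = 64 · 1.099436.

So E[X^3] = 70.363881.


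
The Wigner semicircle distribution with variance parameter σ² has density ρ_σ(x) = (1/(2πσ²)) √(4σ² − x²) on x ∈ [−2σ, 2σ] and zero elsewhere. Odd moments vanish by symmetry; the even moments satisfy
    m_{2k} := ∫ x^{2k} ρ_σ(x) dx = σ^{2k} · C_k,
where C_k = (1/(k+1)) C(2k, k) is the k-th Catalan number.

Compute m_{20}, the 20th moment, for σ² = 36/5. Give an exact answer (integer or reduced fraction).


By the scaled semicircle moment identity, m_{2k} = σ^{2k} · C_k with k = 10.
C_10 = (1/(k+1)) · C(2k, k) = (1/11) · C(20, 10) = (1/11) · 184756 = 16796.
σ^{2k} = (σ²)^k = (36/5)^10 = 3656158440062976/9765625.

Therefore m_{20} = σ^{20} · C_10 = (3656158440062976/9765625) · 16796 = 61408837159297744896/9765625.


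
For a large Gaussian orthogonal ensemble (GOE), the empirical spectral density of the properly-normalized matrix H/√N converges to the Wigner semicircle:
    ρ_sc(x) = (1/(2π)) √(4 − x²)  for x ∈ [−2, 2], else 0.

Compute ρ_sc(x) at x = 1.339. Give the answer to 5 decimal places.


ρ_sc(x) = (1/(2π)) √(4 − x²). With x = 1.339:
  4 − x² = 4 − (1.339)² = 4 − 1.792921 = 2.207079.
  √(4 − x²) = 1.485624.
  1/(2π) = 0.159155.
  ρ_sc(1.339) = 0.159155 · 1.485624 = 0.236444.

Rounded to 5 decimal places: ρ_sc(1.339) ≈ 0.23644.


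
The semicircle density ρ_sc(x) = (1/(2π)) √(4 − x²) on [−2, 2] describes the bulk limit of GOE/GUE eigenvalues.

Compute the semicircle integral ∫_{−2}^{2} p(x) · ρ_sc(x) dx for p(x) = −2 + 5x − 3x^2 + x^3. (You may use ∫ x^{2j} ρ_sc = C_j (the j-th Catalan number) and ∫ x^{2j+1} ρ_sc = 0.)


Write p(x) = Σ a_i x^i, split into monomials and integrate each against ρ_sc separately.
Using ∫ x^{2j} ρ_sc = C_j = (1/(j+1)) C(2j, j) (Catalan numbers) and ∫ x^{2j+1} ρ_sc = 0 (odd monomials vanish by symmetry):
  i = 0 (even): a_0 · C_{0} = -2 · 1 = -2
  i = 1 (odd): ∫ x^1 ρ_sc = 0 (vanishes)
  i = 2 (even): a_2 · C_{1} = -3 · 1 = -3
  i = 3 (odd): ∫ x^3 ρ_sc = 0 (vanishes)

Summing the contributions: ∫_{−2}^{2} p(x) ρ_sc(x) dx = (-2) + (-3) = -5.


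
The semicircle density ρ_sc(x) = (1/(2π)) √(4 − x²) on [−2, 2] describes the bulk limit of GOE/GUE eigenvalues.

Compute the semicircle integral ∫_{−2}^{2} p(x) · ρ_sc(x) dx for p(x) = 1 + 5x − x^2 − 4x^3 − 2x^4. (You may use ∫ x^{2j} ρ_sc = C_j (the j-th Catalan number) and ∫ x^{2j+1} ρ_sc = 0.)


Write p(x) = Σ a_i x^i, split into monomials and integrate each against ρ_sc separately.
Using ∫ x^{2j} ρ_sc = C_j = (1/(j+1)) C(2j, j) (Catalan numbers) and ∫ x^{2j+1} ρ_sc = 0 (odd monomials vanish by symmetry):
  i = 0 (even): a_0 · C_{0} = 1 · 1 = 1
  i = 1 (odd): ∫ x^1 ρ_sc = 0 (vanishes)
  i = 2 (even): a_2 · C_{1} = -1 · 1 = -1
  i = 3 (odd): ∫ x^3 ρ_sc = 0 (vanishes)
  i = 4 (even): a_4 · C_{2} = -2 · 2 = -4

Summing the contributions: ∫_{−2}^{2} p(x) ρ_sc(x) dx = 1 + (-1) + (-4) = -4.


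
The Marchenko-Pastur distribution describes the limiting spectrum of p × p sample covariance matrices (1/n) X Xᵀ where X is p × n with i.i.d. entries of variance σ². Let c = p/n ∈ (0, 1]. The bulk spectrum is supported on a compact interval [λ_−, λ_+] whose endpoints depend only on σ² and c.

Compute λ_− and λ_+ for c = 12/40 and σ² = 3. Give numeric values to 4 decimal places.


c = 12/40 = 0.300000; √c = 0.547723.
λ_− = σ² (1 − √c)² = 3 · (1 − 0.547723)² = 3 · (0.452277)² = 0.613665.
λ_+ = σ² (1 + √c)² = 3 · (1 + 0.547723)² = 3 · (1.547723)² = 7.186335.

Rounded to 4 decimal places: λ_− ≈ 0.6137, λ_+ ≈ 7.1863.


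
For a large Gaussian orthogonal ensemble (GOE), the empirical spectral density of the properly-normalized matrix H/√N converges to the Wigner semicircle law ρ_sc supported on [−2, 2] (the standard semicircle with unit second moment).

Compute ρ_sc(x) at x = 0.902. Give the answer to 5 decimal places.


ρ_sc(x) = (1/(2π)) √(4 − x²). With x = 0.902:
  4 − x² = 4 − (0.902)² = 4 − 0.813604 = 3.186396.
  √(4 − x²) = 1.785048.
  1/(2π) = 0.159155.
  ρ_sc(0.902) = 0.159155 · 1.785048 = 0.284099.

Rounded to 5 decimal places: ρ_sc(0.902) ≈ 0.28410.


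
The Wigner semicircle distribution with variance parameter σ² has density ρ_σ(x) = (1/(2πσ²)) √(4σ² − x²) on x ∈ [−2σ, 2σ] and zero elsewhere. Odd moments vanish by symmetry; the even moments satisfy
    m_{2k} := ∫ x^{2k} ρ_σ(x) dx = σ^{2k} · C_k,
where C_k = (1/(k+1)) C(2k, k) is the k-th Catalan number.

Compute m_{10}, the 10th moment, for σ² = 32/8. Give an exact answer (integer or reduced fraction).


By the scaled semicircle moment identity, m_{2k} = σ^{2k} · C_k with k = 5.
C_5 = (1/(k+1)) · C(2k, k) = (1/6) · C(10, 5) = (1/6) · 252 = 42.
σ^{2k} = (σ²)^k = (32/8)^5 = 1024.

Therefore m_{10} = σ^{10} · C_5 = 1024 · 42 = 43008.


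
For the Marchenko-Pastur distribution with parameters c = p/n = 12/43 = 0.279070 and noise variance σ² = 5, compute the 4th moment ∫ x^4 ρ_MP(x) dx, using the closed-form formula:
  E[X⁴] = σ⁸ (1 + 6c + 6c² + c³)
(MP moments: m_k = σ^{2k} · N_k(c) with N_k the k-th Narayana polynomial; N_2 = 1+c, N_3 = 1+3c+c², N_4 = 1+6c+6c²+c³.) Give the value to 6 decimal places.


E[X⁴] = σ⁸ (1 + 6c + 6c² + c³) (fourth MP moment). With σ² = 5 (so σ⁸ = 625) and c = 12/43 = 0.279070: E[X⁴] = 625 · (1 + 6·0.279070 + 6·(0.279070)² + (0.279070)³) = 625 · 3.163432.

So E[X^4] = 1977.145094.


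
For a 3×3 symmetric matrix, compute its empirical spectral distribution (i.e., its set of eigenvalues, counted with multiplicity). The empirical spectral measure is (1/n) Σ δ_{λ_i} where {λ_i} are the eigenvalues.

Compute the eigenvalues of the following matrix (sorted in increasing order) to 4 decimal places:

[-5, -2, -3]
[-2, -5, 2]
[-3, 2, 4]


Since M is real symmetric, all three eigenvalues are real; they are the roots of det(λI − M) = λ³ − (tr M) λ² + s λ − det M, where s is the sum of the principal 2×2 minors.
tr M = -5 + (-5) + 4 = -6.
s = ((-5)·(-5) − (-2)²) + ((-5)·4 − (-3)²) + ((-5)·4 − 2²) = 21 + (-29) + (-24) = -32.
det M (expand along row 1) = (-5)·(-24) − (-2)·(-2) + (-3)·(-19) = 173.
Characteristic polynomial: λ³ + 6λ² − 32λ − 173 = 0.
Substitute λ = y + (tr M)/3 = y − 2.000000 to remove the quadratic term: y³ + p·y + q = 0 with p = s − (tr M)²/3 = -44.000000 and q = −2(tr M)³/27 + (tr M)·s/3 − det M = -93.000000.
Three real roots ⇒ use the trigonometric (Viète) form: r = 2√(−p/3) = 7.659417, φ = arccos(3q/(p·r)) = arccos(0.827858) = 0.595518 rad.
y_k = r·cos(φ/3 − 2πk/3) for k = 0, 1, 2 gives y = 7.509003, -2.446392, -5.062611.
λ_k = y_k − 2.000000 gives λ = 5.5090, -4.4464, -7.0626 (check: the sum is -6.0000 = tr M).

Eigenvalues sorted in increasing order: [-7.0626, -4.4464, 5.5090].


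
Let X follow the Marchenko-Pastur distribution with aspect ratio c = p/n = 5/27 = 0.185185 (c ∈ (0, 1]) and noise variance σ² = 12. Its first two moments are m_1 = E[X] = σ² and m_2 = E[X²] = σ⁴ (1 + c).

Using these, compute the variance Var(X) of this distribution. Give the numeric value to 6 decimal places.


m_1 = E[X] = σ² = 12, so m_1² = 144.
m_2 = E[X²] = σ⁴ (1 + c) = 144 · (1 + 0.185185) = 144 · 1.185185 = 170.666667.
(Note m_2 − m_1² simplifies to c · σ⁴ = 0.185185 · 144.)

Var(X) = m_2 − m_1² = 170.666667 − 144 = 26.666667.


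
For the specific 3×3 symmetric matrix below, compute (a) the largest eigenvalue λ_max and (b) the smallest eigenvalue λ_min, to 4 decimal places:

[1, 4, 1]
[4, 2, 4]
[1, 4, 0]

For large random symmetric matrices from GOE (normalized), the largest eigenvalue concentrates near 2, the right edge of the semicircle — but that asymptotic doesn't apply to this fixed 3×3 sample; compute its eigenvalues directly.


Since M is real symmetric, all three eigenvalues are real; they are the roots of det(λI − M) = λ³ − (tr M) λ² + s λ − det M, where s is the sum of the principal 2×2 minors.
tr M = 1 + 2 + 0 = 3.
s = (1·2 − 4²) + (1·0 − 1²) + (2·0 − 4²) = -14 + (-1) + (-16) = -31.
det M (expand along row 1) = 1·(-16) − 4·(-4) + 1·14 = 14.
Characteristic polynomial: λ³ − 3λ² − 31λ − 14 = 0.
Substitute λ = y + (tr M)/3 = y + 1.000000 to remove the quadratic term: y³ + p·y + q = 0 with p = s − (tr M)²/3 = -34.000000 and q = −2(tr M)³/27 + (tr M)·s/3 − det M = -47.000000.
Three real roots ⇒ use the trigonometric (Viète) form: r = 2√(−p/3) = 6.733003, φ = arccos(3q/(p·r)) = arccos(0.615930) = 0.907230 rad.
y_k = r·cos(φ/3 − 2πk/3) for k = 0, 1, 2 gives y = 6.427470, -1.477150, -4.950320.
λ_k = y_k + 1.000000 gives λ = 7.4275, -0.4772, -3.9503 (check: the sum is 3.0000 = tr M).

Hence λ_max = 7.4275 and λ_min = -3.9503.


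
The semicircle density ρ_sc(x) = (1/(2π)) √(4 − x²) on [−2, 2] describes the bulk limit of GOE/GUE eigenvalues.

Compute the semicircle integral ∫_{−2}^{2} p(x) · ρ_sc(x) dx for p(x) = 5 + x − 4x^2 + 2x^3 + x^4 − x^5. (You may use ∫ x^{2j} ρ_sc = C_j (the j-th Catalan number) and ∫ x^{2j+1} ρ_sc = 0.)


Write p(x) = Σ a_i x^i, split into monomials and integrate each against ρ_sc separately.
Using ∫ x^{2j} ρ_sc = C_j = (1/(j+1)) C(2j, j) (Catalan numbers) and ∫ x^{2j+1} ρ_sc = 0 (odd monomials vanish by symmetry):
  i = 0 (even): a_0 · C_{0} = 5 · 1 = 5
  i = 1 (odd): ∫ x^1 ρ_sc = 0 (vanishes)
  i = 2 (even): a_2 · C_{1} = -4 · 1 = -4
  i = 3 (odd): ∫ x^3 ρ_sc = 0 (vanishes)
  i = 4 (even): a_4 · C_{2} = 1 · 2 = 2
  i = 5 (odd): ∫ x^5 ρ_sc = 0 (vanishes)

Summing the contributions: ∫_{−2}^{2} p(x) ρ_sc(x) dx = 5 + (-4) + 2 = 3.


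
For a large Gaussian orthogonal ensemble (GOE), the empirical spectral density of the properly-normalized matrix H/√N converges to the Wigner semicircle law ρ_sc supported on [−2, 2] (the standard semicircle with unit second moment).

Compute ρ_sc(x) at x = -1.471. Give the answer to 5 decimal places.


ρ_sc(x) = (1/(2π)) √(4 − x²). With x = -1.471:
  4 − x² = 4 − (-1.471)² = 4 − 2.163841 = 1.836159.
  √(4 − x²) = 1.355049.
  1/(2π) = 0.159155.
  ρ_sc(-1.471) = 0.159155 · 1.355049 = 0.215663.

Rounded to 5 decimal places: ρ_sc(-1.471) ≈ 0.21566.


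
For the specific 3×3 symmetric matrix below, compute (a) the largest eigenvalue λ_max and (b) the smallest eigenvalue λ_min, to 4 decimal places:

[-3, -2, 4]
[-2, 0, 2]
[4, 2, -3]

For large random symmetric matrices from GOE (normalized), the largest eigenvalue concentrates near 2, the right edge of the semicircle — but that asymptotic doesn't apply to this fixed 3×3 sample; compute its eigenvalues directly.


Since M is real symmetric, all three eigenvalues are real; they are the roots of det(λI − M) = λ³ − (tr M) λ² + s λ − det M, where s is the sum of the principal 2×2 minors.
tr M = -3 + 0 + (-3) = -6.
s = ((-3)·0 − (-2)²) + ((-3)·(-3) − 4²) + (0·(-3) − 2²) = -4 + (-7) + (-4) = -15.
det M (expand along row 1) = (-3)·(-4) − (-2)·(-2) + 4·(-4) = -8.
Characteristic polynomial: λ³ + 6λ² − 15λ + 8 = 0.
Substitute λ = y + (tr M)/3 = y − 2.000000 to remove the quadratic term: y³ + p·y + q = 0 with p = s − (tr M)²/3 = -27.000000 and q = −2(tr M)³/27 + (tr M)·s/3 − det M = 54.000000.
Three real roots ⇒ use the trigonometric (Viète) form: r = 2√(−p/3) = 6.000000, φ = arccos(3q/(p·r)) = arccos(-1.000000) = 3.141593 rad.
y_k = r·cos(φ/3 − 2πk/3) for k = 0, 1, 2 gives y = 3.000000, 3.000000, -6.000000.
λ_k = y_k − 2.000000 gives λ = 1.0000, 1.0000, -8.0000 (check: the sum is -6.0000 = tr M).

Hence λ_max = 1.0000 and λ_min = -8.0000.


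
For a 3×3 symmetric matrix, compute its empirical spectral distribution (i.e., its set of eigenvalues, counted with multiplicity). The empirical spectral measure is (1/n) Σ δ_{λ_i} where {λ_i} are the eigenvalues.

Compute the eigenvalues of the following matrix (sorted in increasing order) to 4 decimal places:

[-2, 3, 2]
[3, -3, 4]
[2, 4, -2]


Since M is real symmetric, all three eigenvalues are real; they are the roots of det(λI − M) = λ³ − (tr M) λ² + s λ − det M, where s is the sum of the principal 2×2 minors.
tr M = -2 + (-3) + (-2) = -7.
s = ((-2)·(-3) − 3²) + ((-2)·(-2) − 2²) + ((-3)·(-2) − 4²) = -3 + 0 + (-10) = -13.
det M (expand along row 1) = (-2)·(-10) − 3·(-14) + 2·18 = 98.
Characteristic polynomial: λ³ + 7λ² − 13λ − 98 = 0.
Substitute λ = y + (tr M)/3 = y − 2.333333 to remove the quadratic term: y³ + p·y + q = 0 with p = s − (tr M)²/3 = -29.333333 and q = −2(tr M)³/27 + (tr M)·s/3 − det M = -42.259259.
Three real roots ⇒ use the trigonometric (Viète) form: r = 2√(−p/3) = 6.253888, φ = arccos(3q/(p·r)) = arccos(0.691085) = 0.807807 rad.
y_k = r·cos(φ/3 − 2πk/3) for k = 0, 1, 2 gives y = 6.028533, -1.573459, -4.455074.
λ_k = y_k − 2.333333 gives λ = 3.6952, -3.9068, -6.7884 (check: the sum is -7.0000 = tr M).

Eigenvalues sorted in increasing order: [-6.7884, -3.9068, 3.6952].


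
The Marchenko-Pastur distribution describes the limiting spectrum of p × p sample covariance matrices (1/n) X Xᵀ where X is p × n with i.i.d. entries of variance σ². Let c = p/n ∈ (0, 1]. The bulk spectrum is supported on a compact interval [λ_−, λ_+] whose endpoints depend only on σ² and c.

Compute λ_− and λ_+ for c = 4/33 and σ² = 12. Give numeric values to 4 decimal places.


c = 4/33 = 0.121212; √c = 0.348155.
λ_− = σ² (1 − √c)² = 12 · (1 − 0.348155)² = 12 · (0.651845)² = 5.098818.
λ_+ = σ² (1 + √c)² = 12 · (1 + 0.348155)² = 12 · (1.348155)² = 21.810273.

Rounded to 4 decimal places: λ_− ≈ 5.0988, λ_+ ≈ 21.8103.


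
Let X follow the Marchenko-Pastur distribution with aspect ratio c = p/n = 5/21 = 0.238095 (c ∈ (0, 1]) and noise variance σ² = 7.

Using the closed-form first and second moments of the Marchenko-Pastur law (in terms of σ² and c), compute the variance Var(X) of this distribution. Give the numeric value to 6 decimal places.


Recall the MP moments m_1 = E[X] = σ² and m_2 = E[X²] = σ⁴ (1 + c).
m_1 = E[X] = σ² = 7, so m_1² = 49.
m_2 = E[X²] = σ⁴ (1 + c) = 49 · (1 + 0.238095) = 49 · 1.238095 = 60.666667.
(Note m_2 − m_1² simplifies to c · σ⁴ = 0.238095 · 49.)

Var(X) = m_2 − m_1² = 60.666667 − 49 = 11.666667.


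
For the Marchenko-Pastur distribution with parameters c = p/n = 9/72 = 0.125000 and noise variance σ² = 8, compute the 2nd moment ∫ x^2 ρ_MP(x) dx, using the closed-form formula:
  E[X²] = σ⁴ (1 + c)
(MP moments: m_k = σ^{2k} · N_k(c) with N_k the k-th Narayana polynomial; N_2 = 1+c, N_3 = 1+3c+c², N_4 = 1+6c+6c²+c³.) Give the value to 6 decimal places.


E[X²] = σ⁴ (1 + c) (second MP moment). With σ² = 8 (so σ⁴ = 64) and c = 9/72 = 0.125000: E[X²] = 64 · (1 + 0.125000) = 64 · 1.125000.

So E[X^2] = 72.000000.


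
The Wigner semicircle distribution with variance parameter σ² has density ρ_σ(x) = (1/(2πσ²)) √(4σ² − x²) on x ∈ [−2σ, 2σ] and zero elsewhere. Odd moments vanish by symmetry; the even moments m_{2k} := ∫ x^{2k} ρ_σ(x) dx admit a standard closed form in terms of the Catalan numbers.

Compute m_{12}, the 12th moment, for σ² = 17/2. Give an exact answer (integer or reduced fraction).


By the scaled semicircle moment identity, m_{2k} = σ^{2k} · C_k with k = 6.
C_6 = (1/(k+1)) · C(2k, k) = (1/7) · C(12, 6) = (1/7) · 924 = 132.
σ^{2k} = (σ²)^k = (17/2)^6 = 24137569/64.

Therefore m_{12} = σ^{12} · C_6 = (24137569/64) · 132 = 796539777/16.


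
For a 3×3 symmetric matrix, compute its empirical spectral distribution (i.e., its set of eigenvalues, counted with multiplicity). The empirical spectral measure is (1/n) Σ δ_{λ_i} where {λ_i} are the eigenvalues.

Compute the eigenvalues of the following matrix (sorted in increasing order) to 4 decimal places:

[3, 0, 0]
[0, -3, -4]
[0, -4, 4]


Since M is real symmetric, all three eigenvalues are real; they are the roots of det(λI − M) = λ³ − (tr M) λ² + s λ − det M, where s is the sum of the principal 2×2 minors.
tr M = 3 + (-3) + 4 = 4.
s = (3·(-3) − 0²) + (3·4 − 0²) + ((-3)·4 − (-4)²) = -9 + 12 + (-28) = -25.
det M (expand along row 1) = 3·(-28) − 0·0 + 0·0 = -84.
Characteristic polynomial: λ³ − 4λ² − 25λ + 84 = 0.
Substitute λ = y + (tr M)/3 = y + 1.333333 to remove the quadratic term: y³ + p·y + q = 0 with p = s − (tr M)²/3 = -30.333333 and q = −2(tr M)³/27 + (tr M)·s/3 − det M = 45.925926.
Three real roots ⇒ use the trigonometric (Viète) form: r = 2√(−p/3) = 6.359595, φ = arccos(3q/(p·r)) = arccos(-0.714216) = 2.366300 rad.
y_k = r·cos(φ/3 − 2πk/3) for k = 0, 1, 2 gives y = 4.481740, 1.666667, -6.148406.
λ_k = y_k + 1.333333 gives λ = 5.8151, 3.0000, -4.8151 (check: the sum is 4.0000 = tr M).

Eigenvalues sorted in increasing order: [-4.8151, 3.0000, 5.8151].


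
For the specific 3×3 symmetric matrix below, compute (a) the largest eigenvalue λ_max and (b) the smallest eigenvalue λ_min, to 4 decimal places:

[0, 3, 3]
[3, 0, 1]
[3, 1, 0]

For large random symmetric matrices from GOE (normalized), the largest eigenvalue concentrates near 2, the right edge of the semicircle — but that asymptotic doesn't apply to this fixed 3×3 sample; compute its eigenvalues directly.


Since M is real symmetric, all three eigenvalues are real; they are the roots of det(λI − M) = λ³ − (tr M) λ² + s λ − det M, where s is the sum of the principal 2×2 minors.
tr M = 0 + 0 + 0 = 0.
s = (0·0 − 3²) + (0·0 − 3²) + (0·0 − 1²) = -9 + (-9) + (-1) = -19.
det M (expand along row 1) = 0·(-1) − 3·(-3) + 3·3 = 18.
Characteristic polynomial: λ³ − 19λ − 18 = 0.
Substitute λ = y + (tr M)/3 = y + 0.000000 to remove the quadratic term: y³ + p·y + q = 0 with p = s − (tr M)²/3 = -19.000000 and q = −2(tr M)³/27 + (tr M)·s/3 − det M = -18.000000.
Three real roots ⇒ use the trigonometric (Viète) form: r = 2√(−p/3) = 5.033223, φ = arccos(3q/(p·r)) = arccos(0.564669) = 0.970764 rad.
y_k = r·cos(φ/3 − 2πk/3) for k = 0, 1, 2 gives y = 4.772002, -1.000000, -3.772002.
λ_k = y_k + 0.000000 gives λ = 4.7720, -1.0000, -3.7720 (check: the sum is 0.0000 = tr M).

Hence λ_max = 4.7720 and λ_min = -3.7720.


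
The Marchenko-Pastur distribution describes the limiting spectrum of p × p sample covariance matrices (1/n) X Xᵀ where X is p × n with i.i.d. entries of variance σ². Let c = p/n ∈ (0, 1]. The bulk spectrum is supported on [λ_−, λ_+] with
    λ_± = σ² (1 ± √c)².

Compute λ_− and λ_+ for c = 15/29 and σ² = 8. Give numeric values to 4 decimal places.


c = 15/29 = 0.517241; √c = 0.719195.
λ_− = σ² (1 − √c)² = 8 · (1 − 0.719195)² = 8 · (0.280805)² = 0.630812.
λ_+ = σ² (1 + √c)² = 8 · (1 + 0.719195)² = 8 · (1.719195)² = 23.645050.

Rounded to 4 decimal places: λ_− ≈ 0.6308, λ_+ ≈ 23.6451.


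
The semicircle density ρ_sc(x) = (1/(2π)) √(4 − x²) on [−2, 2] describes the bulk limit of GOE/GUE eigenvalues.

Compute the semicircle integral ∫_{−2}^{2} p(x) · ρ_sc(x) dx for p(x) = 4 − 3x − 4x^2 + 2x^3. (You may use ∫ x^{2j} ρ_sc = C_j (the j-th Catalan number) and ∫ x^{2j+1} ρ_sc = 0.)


Write p(x) = Σ a_i x^i, split into monomials and integrate each against ρ_sc separately.
Using ∫ x^{2j} ρ_sc = C_j = (1/(j+1)) C(2j, j) (Catalan numbers) and ∫ x^{2j+1} ρ_sc = 0 (odd monomials vanish by symmetry):
  i = 0 (even): a_0 · C_{0} = 4 · 1 = 4
  i = 1 (odd): ∫ x^1 ρ_sc = 0 (vanishes)
  i = 2 (even): a_2 · C_{1} = -4 · 1 = -4
  i = 3 (odd): ∫ x^3 ρ_sc = 0 (vanishes)

Summing the contributions: ∫_{−2}^{2} p(x) ρ_sc(x) dx = 4 + (-4) = 0.


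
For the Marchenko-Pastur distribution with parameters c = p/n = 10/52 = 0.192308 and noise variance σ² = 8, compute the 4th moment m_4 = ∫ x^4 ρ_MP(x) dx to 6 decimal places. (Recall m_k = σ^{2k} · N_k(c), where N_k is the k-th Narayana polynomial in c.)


E[X⁴] = σ⁸ (1 + 6c + 6c² + c³) (fourth MP moment). With σ² = 8 (so σ⁸ = 4096) and c = 10/52 = 0.192308: E[X⁴] = 4096 · (1 + 6·0.192308 + 6·(0.192308)² + (0.192308)³) = 4096 · 2.382852.

So E[X^4] = 9760.160218.


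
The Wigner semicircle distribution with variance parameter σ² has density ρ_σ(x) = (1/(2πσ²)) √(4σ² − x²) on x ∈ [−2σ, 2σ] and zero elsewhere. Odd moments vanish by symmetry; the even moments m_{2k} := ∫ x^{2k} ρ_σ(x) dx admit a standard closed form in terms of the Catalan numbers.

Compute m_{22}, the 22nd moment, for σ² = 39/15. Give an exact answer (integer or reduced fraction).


By the scaled semicircle moment identity, m_{2k} = σ^{2k} · C_k with k = 11.
C_11 = (1/(k+1)) · C(2k, k) = (1/12) · C(22, 11) = (1/12) · 705432 = 58786.
σ^{2k} = (σ²)^k = (39/15)^11 = 1792160394037/48828125.

Therefore m_{22} = σ^{22} · C_11 = (1792160394037/48828125) · 58786 = 105353940923859082/48828125.


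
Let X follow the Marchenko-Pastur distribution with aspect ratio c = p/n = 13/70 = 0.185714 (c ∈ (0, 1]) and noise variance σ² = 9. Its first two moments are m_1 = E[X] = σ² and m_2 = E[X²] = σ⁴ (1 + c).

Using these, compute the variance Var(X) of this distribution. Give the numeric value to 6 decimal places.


m_1 = E[X] = σ² = 9, so m_1² = 81.
m_2 = E[X²] = σ⁴ (1 + c) = 81 · (1 + 0.185714) = 81 · 1.185714 = 96.042857.
(Note m_2 − m_1² simplifies to c · σ⁴ = 0.185714 · 81.)

Var(X) = m_2 − m_1² = 96.042857 − 81 = 15.042857.


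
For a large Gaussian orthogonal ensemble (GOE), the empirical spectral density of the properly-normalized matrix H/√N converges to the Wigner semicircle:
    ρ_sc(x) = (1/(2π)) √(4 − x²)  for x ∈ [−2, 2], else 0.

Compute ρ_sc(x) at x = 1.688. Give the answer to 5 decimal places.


ρ_sc(x) = (1/(2π)) √(4 − x²). With x = 1.688:
  4 − x² = 4 − (1.688)² = 4 − 2.849344 = 1.150656.
  √(4 − x²) = 1.072686.
  1/(2π) = 0.159155.
  ρ_sc(1.688) = 0.159155 · 1.072686 = 0.170723.

Rounded to 5 decimal places: ρ_sc(1.688) ≈ 0.17072.


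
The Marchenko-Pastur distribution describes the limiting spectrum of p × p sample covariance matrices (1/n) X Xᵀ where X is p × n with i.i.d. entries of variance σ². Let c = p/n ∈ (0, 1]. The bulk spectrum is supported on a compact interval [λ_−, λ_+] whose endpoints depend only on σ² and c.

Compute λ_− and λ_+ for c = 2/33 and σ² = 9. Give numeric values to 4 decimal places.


c = 2/33 = 0.060606; √c = 0.246183.
λ_− = σ² (1 − √c)² = 9 · (1 − 0.246183)² = 9 · (0.753817)² = 5.114161.
λ_+ = σ² (1 + √c)² = 9 · (1 + 0.246183)² = 9 · (1.246183)² = 13.976748.

Rounded to 4 decimal places: λ_− ≈ 5.1142, λ_+ ≈ 13.9767.


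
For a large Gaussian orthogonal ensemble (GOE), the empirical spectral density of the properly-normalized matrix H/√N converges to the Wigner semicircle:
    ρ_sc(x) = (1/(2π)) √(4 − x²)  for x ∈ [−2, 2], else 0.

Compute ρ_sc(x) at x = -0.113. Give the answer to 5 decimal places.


ρ_sc(x) = (1/(2π)) √(4 − x²). With x = -0.113:
  4 − x² = 4 − (-0.113)² = 4 − 0.012769 = 3.987231.
  √(4 − x²) = 1.996805.
  1/(2π) = 0.159155.
  ρ_sc(-0.113) = 0.159155 · 1.996805 = 0.317801.

Rounded to 5 decimal places: ρ_sc(-0.113) ≈ 0.31780.


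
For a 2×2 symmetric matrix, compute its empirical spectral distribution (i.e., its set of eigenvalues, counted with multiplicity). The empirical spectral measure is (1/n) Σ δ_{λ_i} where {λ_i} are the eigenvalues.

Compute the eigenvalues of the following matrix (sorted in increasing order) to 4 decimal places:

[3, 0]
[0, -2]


Since M is real symmetric, both eigenvalues are real; they are the roots of det(λI − M) = λ² − (tr M) λ + det M.
tr M = 3 + (-2) = 1.
det M = 3·(-2) − 0² = -6 − 0 = -6.
Characteristic polynomial: λ² − λ − 6 = 0.
Discriminant Δ = (tr M)² − 4·det M = 1 − (-24) = 25; √Δ = 5.000000.
λ = (tr M ± √Δ)/2 = (1 ± 5.000000)/2, giving (tr M − √Δ)/2 = -2.0000 and (tr M + √Δ)/2 = 3.0000.

Eigenvalues sorted in increasing order: [-2.0000, 3.0000].


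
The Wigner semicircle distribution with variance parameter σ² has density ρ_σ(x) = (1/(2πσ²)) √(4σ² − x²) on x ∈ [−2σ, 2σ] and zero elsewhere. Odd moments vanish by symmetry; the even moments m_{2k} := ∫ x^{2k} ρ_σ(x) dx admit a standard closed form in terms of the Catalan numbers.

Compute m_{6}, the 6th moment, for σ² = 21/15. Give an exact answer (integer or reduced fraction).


By the scaled semicircle moment identity, m_{2k} = σ^{2k} · C_k with k = 3.
C_3 = (1/(k+1)) · C(2k, k) = (1/4) · C(6, 3) = (1/4) · 20 = 5.
σ^{2k} = (σ²)^k = (21/15)^3 = 343/125.

Therefore m_{6} = σ^{6} · C_3 = (343/125) · 5 = 343/25.


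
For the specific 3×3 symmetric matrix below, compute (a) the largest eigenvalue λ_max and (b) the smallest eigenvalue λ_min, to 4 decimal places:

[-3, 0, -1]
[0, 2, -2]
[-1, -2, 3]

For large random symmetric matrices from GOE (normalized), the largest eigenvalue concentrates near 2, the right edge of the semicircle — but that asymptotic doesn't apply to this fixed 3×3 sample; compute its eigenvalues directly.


Since M is real symmetric, all three eigenvalues are real; they are the roots of det(λI − M) = λ³ − (tr M) λ² + s λ − det M, where s is the sum of the principal 2×2 minors.
tr M = -3 + 2 + 3 = 2.
s = ((-3)·2 − 0²) + ((-3)·3 − (-1)²) + (2·3 − (-2)²) = -6 + (-10) + 2 = -14.
det M (expand along row 1) = (-3)·2 − 0·(-2) + (-1)·2 = -8.
Characteristic polynomial: λ³ − 2λ² − 14λ + 8 = 0.
Substitute λ = y + (tr M)/3 = y + 0.666667 to remove the quadratic term: y³ + p·y + q = 0 with p = s − (tr M)²/3 = -15.333333 and q = −2(tr M)³/27 + (tr M)·s/3 − det M = -1.925926.
Three real roots ⇒ use the trigonometric (Viète) form: r = 2√(−p/3) = 4.521553, φ = arccos(3q/(p·r)) = arccos(0.083337) = 1.487363 rad.
y_k = r·cos(φ/3 − 2πk/3) for k = 0, 1, 2 gives y = 3.977133, -0.125733, -3.851399.
λ_k = y_k + 0.666667 gives λ = 4.6438, 0.5409, -3.1847 (check: the sum is 2.0000 = tr M).

Hence λ_max = 4.6438 and λ_min = -3.1847.


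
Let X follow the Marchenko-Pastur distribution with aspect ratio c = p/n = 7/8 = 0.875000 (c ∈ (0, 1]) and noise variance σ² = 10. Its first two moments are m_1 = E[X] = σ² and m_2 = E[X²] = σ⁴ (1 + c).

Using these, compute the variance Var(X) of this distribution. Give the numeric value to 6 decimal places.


m_1 = E[X] = σ² = 10, so m_1² = 100.
m_2 = E[X²] = σ⁴ (1 + c) = 100 · (1 + 0.875000) = 100 · 1.875000 = 187.500000.
(Note m_2 − m_1² simplifies to c · σ⁴ = 0.875000 · 100.)

Var(X) = m_2 − m_1² = 187.500000 − 100 = 87.500000.


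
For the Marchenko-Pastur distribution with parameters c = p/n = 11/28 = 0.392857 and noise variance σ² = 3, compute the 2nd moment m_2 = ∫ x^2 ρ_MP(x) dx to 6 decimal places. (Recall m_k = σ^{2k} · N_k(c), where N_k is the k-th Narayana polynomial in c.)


E[X²] = σ⁴ (1 + c) (second MP moment). With σ² = 3 (so σ⁴ = 9) and c = 11/28 = 0.392857: E[X²] = 9 · (1 + 0.392857) = 9 · 1.392857.

So E[X^2] = 12.535714.


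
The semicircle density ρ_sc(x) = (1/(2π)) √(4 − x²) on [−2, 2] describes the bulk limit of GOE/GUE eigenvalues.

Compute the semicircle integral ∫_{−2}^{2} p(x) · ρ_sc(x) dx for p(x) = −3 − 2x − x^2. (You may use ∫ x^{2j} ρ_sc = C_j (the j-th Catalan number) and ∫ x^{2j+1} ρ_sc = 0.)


Write p(x) = Σ a_i x^i, split into monomials and integrate each against ρ_sc separately.
Using ∫ x^{2j} ρ_sc = C_j = (1/(j+1)) C(2j, j) (Catalan numbers) and ∫ x^{2j+1} ρ_sc = 0 (odd monomials vanish by symmetry):
  i = 0 (even): a_0 · C_{0} = -3 · 1 = -3
  i = 1 (odd): ∫ x^1 ρ_sc = 0 (vanishes)
  i = 2 (even): a_2 · C_{1} = -1 · 1 = -1

Summing the contributions: ∫_{−2}^{2} p(x) ρ_sc(x) dx = (-3) + (-1) = -4.


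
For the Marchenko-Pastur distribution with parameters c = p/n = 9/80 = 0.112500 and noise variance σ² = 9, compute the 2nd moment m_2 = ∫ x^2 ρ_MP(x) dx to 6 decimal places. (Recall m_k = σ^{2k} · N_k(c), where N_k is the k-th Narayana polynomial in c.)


E[X²] = σ⁴ (1 + c) (second MP moment). With σ² = 9 (so σ⁴ = 81) and c = 9/80 = 0.112500: E[X²] = 81 · (1 + 0.112500) = 81 · 1.112500.

So E[X^2] = 90.112500.
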